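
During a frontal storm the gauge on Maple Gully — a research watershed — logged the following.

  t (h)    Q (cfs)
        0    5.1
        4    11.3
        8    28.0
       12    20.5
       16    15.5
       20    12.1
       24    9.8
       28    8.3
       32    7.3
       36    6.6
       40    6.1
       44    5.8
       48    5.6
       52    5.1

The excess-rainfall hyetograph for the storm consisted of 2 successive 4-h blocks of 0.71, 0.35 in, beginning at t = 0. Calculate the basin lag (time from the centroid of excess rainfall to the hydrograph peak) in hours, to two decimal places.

Centroid of excess rainfall: t_c = Σ P_i·t̄_i / ΣP_i = 3.3208 h (block centres at 2, 6 h).
Hydrograph peak occurs at t = 8 h, so basin lag t_L = 8 − 3.3208 = 4.68 h.

t_L ≈ 4.68 h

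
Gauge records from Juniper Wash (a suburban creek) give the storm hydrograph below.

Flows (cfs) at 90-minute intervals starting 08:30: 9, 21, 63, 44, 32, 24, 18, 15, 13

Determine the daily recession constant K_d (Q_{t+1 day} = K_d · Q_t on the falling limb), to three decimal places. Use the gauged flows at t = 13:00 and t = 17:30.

K_d ≈ 0.009

Between t = 13:00 and t = 17:30 the flow falls from 44 to 18 cfs over 3×1.5 h = 4.5 h.
Per-interval ratio K = (18/44)^(1/3) = 0.7423; K_d = K^(24/1.5) = 0.009.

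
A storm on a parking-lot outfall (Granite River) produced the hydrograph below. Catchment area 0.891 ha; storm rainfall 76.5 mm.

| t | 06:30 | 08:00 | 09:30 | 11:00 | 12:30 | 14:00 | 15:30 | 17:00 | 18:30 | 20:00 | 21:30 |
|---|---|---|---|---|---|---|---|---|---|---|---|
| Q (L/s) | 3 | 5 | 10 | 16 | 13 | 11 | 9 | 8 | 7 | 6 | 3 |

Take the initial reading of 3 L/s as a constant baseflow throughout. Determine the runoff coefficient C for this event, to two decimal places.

ΣQ_DR = 58.00 L/s; V = ΣQ_DR·Δt = 3.132 × 10^5 L.
Runoff depth d = V / A = 35.15 mm.
C = d / P = 35.15 / 76.5 = 0.46.

C ≈ 0.46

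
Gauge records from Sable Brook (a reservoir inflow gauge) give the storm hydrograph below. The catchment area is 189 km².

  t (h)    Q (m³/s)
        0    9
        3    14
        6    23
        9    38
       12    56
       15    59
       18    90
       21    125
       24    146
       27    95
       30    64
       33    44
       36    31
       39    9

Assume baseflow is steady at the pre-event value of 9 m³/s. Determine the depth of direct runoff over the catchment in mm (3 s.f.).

Direct runoff: 0.0, 5.0, 14.0, 29.0, 47.0, 50.0, 81.0, 116.0, 137.0, 86.0, 55.0, 35.0, 22.0, 0.0 m³/s; ΣQ_DR = 677.0 m³/s.
V = ΣQ_DR · Δt = 677.0 × 10800 s = 7.312 × 10^6 m³.
Over A = 189 km², depth = V / A = 38.7 mm.

d ≈ 38.7 mm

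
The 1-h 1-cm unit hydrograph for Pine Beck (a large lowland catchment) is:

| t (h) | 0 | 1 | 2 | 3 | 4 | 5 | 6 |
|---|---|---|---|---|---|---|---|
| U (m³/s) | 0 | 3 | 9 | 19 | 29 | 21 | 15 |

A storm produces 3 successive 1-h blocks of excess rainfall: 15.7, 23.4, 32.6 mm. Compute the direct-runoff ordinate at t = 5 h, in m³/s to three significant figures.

Q ≈ 163 m³/s

By discrete convolution, Q_j = Σ (P_i / 10 mm) · U_{j−i}.
At t = 5 h (j=5): Q = (15.7/10)·21 + (23.4/10)·29 + (32.6/10)·19 = 163 m³/s.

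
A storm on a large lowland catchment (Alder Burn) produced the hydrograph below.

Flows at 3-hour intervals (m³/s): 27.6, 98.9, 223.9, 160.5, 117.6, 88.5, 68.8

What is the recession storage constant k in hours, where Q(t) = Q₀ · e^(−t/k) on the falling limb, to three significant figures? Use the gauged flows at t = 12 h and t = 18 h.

k ≈ 11.2 h

On the falling limb, Q drops from 117.6 to 68.8 m³/s between t = 12 h and t = 18 h (Δt = 6 h).
k = −Δt / ln(Q₂/Q₁) = −6 / ln(68.8/117.6) = 11.2 h.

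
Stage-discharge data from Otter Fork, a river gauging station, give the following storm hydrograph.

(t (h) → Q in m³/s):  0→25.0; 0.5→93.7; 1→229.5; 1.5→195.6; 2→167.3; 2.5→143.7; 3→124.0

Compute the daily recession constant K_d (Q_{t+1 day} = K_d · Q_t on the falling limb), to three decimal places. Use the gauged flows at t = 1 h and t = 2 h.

Between t = 1 h and t = 2 h the flow falls from 229.5 to 167.3 m³/s over 2×0.5 h = 1 h.
Per-interval ratio K = (167.3/229.5)^(1/2) = 0.8538; K_d = K^(24/0.5) = 0.001.

K_d ≈ 0.001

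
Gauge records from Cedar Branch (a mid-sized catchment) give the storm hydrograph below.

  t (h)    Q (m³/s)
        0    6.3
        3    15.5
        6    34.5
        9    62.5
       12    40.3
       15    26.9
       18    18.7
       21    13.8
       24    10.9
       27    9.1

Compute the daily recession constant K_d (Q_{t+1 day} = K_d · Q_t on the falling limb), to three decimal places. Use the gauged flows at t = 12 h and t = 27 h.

K_d ≈ 0.092

Between t = 12 h and t = 27 h the flow falls from 40.3 to 9.1 m³/s over 5×3 h = 15 h.
Per-interval ratio K = (9.1/40.3)^(1/5) = 0.7426; K_d = K^(24/3) = 0.092.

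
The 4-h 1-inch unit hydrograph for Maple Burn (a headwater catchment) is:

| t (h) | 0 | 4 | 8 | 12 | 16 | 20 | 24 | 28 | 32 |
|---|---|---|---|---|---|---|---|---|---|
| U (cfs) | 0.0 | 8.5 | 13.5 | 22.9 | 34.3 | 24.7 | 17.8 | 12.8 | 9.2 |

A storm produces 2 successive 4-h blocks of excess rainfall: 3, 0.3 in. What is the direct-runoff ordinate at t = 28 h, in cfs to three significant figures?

By discrete convolution, Q_j = Σ (P_i / 1 in) · U_{j−i}.
At t = 28 h (j=7): Q = (3/1)·12.8 + (0.3/1)·17.8 = 43.7 cfs.

Q ≈ 43.7 cfs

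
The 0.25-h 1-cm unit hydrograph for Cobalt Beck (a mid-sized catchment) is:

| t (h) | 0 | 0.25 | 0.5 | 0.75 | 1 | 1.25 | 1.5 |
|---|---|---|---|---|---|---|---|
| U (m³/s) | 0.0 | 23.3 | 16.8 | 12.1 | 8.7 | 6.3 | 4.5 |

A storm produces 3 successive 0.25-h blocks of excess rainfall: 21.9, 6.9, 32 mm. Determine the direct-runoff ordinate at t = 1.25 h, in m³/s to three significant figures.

By discrete convolution, Q_j = Σ (P_i / 10 mm) · U_{j−i}.
At t = 1.25 h (j=5): Q = (21.9/10)·6.3 + (6.9/10)·8.7 + (32/10)·12.1 = 58.5 m³/s.

Q ≈ 58.5 m³/s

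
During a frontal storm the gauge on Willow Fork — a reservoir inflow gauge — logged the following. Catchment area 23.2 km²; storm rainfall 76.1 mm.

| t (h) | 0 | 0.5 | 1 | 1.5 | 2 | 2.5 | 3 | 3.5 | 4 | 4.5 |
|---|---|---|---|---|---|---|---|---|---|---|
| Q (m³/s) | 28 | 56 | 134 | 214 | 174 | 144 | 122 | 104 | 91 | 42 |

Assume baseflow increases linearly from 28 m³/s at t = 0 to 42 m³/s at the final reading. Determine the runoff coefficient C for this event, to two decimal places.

ΣQ_DR = 759.0 m³/s; V = ΣQ_DR·Δt = 1.366 × 10^6 m³.
Runoff depth d = V / A = 58.89 mm.
C = d / P = 58.89 / 76.1 = 0.77.

C ≈ 0.77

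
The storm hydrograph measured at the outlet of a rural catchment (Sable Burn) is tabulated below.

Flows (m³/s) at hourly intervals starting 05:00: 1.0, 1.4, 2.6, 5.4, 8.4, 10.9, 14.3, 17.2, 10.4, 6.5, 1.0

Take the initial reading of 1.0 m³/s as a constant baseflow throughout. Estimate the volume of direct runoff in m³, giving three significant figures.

V ≈ 2.45 × 10^5 m³

Direct-runoff ordinates (Q − Q_b): 0.0, 0.4, 1.6, 4.4, 7.4, 9.9, 13.3, 16.2, 9.4, 5.5, 0.0 m³/s.
ΣQ_DR = 68.10 m³/s.
With Δt = 1 h = 3600 s, V = ΣQ_DR · Δt = 68.10 × 3600 = 2.45 × 10^5 m³.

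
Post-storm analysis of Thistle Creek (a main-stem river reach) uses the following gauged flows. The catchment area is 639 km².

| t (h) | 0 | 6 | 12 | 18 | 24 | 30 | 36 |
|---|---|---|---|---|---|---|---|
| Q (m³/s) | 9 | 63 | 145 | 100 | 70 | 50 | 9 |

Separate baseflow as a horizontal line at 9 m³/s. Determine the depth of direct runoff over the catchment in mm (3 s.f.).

d ≈ 12.9 mm

Direct runoff: 0.0, 54.0, 136.0, 91.0, 61.0, 41.0, 0.0 m³/s; ΣQ_DR = 383.0 m³/s.
V = ΣQ_DR · Δt = 383.0 × 21600 s = 8.273 × 10^6 m³.
Over A = 639 km², depth = V / A = 12.9 mm.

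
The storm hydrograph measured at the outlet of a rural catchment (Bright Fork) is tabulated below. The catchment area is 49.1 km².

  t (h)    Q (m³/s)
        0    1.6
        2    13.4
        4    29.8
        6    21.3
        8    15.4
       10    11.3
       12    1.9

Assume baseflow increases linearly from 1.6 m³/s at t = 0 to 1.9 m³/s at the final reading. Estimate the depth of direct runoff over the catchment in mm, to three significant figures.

Direct runoff: 0.00, 11.75, 28.10, 19.55, 13.60, 9.45, 0.00 m³/s; ΣQ_DR = 82.45 m³/s.
V = ΣQ_DR · Δt = 82.45 × 7200 s = 5.936 × 10^5 m³.
Over A = 49.1 km², depth = V / A = 12.1 mm.

d ≈ 12.1 mm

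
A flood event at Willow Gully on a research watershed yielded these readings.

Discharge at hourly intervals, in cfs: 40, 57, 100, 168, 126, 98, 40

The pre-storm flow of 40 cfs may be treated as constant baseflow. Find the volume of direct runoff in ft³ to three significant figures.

Direct-runoff ordinates (Q − Q_b): 0.0, 17.0, 60.0, 128.0, 86.0, 58.0, 0.0 cfs.
ΣQ_DR = 349.0 cfs.
With Δt = 1 h = 3600 s, V = ΣQ_DR · Δt = 349.0 × 3600 = 1.26 × 10^6 ft³.

V ≈ 1.26 × 10^6 ft³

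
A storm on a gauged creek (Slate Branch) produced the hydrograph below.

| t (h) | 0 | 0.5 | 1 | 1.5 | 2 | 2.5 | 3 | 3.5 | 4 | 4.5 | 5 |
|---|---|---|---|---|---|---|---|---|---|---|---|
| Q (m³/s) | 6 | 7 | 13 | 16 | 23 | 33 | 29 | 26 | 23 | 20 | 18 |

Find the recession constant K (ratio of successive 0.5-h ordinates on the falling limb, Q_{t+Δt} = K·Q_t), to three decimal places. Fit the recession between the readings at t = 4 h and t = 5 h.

K ≈ 0.885

Using the recession-limb readings at t = 4 h and t = 5 h: Q falls from 23 to 18 m³/s over 2 intervals.
K = (Q₂/Q₁)^(1/2) = (18/23)^(1/2) = 0.885.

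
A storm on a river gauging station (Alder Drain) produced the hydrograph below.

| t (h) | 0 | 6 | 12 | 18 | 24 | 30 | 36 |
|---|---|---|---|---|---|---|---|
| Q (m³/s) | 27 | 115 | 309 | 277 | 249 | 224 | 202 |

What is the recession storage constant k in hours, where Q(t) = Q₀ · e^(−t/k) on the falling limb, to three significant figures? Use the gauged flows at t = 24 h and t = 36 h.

On the falling limb, Q drops from 249 to 202 m³/s between t = 24 h and t = 36 h (Δt = 12 h).
k = −Δt / ln(Q₂/Q₁) = −12 / ln(202/249) = 57.4 h.

k ≈ 57.4 h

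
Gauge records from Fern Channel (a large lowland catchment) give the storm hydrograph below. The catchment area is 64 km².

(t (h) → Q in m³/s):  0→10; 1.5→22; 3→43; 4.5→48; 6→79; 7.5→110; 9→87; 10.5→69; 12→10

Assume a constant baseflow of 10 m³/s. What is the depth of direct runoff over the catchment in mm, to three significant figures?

d ≈ 32.7 mm

Direct runoff: 0.0, 12.0, 33.0, 38.0, 69.0, 100.0, 77.0, 59.0, 0.0 m³/s; ΣQ_DR = 388.0 m³/s.
V = ΣQ_DR · Δt = 388.0 × 5400 s = 2.095 × 10^6 m³.
Over A = 64 km², depth = V / A = 32.7 mm.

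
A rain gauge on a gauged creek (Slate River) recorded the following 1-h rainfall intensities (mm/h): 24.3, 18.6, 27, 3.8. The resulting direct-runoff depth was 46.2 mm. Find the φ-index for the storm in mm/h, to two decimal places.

Only the 3 blocks with intensity above φ contribute runoff: 24.3, 18.6, 27 mm/h.
Σ(I−φ)·Δt = d  ⇒  (24.3+18.6+27 − 3φ)·1 = 46.2
φ = (69.90 − 46.2/1) / 3 = 7.90 mm/h.

φ ≈ 7.90 mm/h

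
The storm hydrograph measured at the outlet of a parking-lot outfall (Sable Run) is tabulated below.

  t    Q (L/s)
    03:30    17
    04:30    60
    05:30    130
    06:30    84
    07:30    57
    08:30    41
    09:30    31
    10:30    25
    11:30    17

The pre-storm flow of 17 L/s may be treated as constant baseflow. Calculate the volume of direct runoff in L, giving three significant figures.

Direct-runoff ordinates (Q − Q_b): 0.0, 43.0, 113.0, 67.0, 40.0, 24.0, 14.0, 8.0, 0.0 L/s.
ΣQ_DR = 309.0 L/s.
With Δt = 1 h = 3600 s, V = ΣQ_DR · Δt = 309.0 × 3600 = 1.11 × 10^6 L.

V ≈ 1.11 × 10^6 L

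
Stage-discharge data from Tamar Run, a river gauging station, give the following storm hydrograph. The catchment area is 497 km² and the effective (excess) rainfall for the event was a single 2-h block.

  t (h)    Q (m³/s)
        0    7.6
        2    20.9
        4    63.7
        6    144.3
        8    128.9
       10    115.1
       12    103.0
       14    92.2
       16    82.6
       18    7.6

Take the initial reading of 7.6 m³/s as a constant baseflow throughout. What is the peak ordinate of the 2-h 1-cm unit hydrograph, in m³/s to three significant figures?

Direct runoff: 0.0, 13.3, 56.1, 136.7, 121.3, 107.5, 95.4, 84.6, 75.0, 0.0 m³/s; ΣQ_DR = 689.9 m³/s, peak = 136.7 m³/s.
Runoff depth d = ΣQ_DR·Δt / A = 689.9 × 7200 / (497 km²) = 9.995 mm.
The 1-cm UH is the DRH scaled by (10 mm)/d, so U_p = 136.7 × 10/9.995 = 137 m³/s.

U_p ≈ 137 m³/s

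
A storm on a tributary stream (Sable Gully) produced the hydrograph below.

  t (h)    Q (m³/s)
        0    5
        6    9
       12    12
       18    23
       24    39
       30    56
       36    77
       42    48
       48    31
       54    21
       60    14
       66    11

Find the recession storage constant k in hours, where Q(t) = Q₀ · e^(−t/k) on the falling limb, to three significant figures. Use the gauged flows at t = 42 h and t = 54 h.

On the falling limb, Q drops from 48 to 21 m³/s between t = 42 h and t = 54 h (Δt = 12 h).
k = −Δt / ln(Q₂/Q₁) = −12 / ln(21/48) = 14.5 h.

k ≈ 14.5 h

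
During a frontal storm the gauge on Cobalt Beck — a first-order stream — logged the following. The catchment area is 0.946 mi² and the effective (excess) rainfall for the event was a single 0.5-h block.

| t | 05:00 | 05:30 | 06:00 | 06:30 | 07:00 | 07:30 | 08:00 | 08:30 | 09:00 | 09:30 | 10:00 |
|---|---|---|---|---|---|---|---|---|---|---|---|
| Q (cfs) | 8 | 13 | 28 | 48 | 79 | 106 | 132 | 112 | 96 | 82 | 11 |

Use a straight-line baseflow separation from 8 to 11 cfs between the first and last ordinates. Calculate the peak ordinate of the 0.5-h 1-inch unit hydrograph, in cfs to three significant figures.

Direct runoff: 0.00, 4.70, 19.40, 39.10, 69.80, 96.50, 122.20, 101.90, 85.60, 71.30, 0.00 cfs; ΣQ_DR = 610.5 cfs, peak = 122.20 cfs.
Runoff depth d = ΣQ_DR·Δt / A = 610.5 × 1800 / (0.946 mi²) = 0.5000 in.
The 1-inch UH is the DRH scaled by (1 in)/d, so U_p = 122.20 × 1/0.5000 = 244 cfs.

U_p ≈ 244 cfs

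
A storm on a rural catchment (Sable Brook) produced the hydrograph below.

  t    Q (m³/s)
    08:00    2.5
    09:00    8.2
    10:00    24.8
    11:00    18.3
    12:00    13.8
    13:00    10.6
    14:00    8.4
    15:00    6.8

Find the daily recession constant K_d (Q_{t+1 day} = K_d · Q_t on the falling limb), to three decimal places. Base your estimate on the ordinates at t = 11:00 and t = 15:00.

Between t = 11:00 and t = 15:00 the flow falls from 18.3 to 6.8 m³/s over 4×1 h = 4 h.
Per-interval ratio K = (6.8/18.3)^(1/4) = 0.7808; K_d = K^(24/1) = 0.003.

K_d ≈ 0.003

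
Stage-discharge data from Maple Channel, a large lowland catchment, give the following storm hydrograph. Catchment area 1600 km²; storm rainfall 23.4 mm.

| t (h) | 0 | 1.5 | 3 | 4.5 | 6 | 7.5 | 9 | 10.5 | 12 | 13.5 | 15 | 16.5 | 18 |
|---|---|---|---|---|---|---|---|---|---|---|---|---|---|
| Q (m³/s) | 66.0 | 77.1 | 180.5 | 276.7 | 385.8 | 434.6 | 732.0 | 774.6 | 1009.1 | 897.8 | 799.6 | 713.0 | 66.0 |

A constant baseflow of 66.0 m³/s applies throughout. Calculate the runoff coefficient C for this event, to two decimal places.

ΣQ_DR = 5555 m³/s; V = ΣQ_DR·Δt = 3.000 × 10^7 m³.
Runoff depth d = V / A = 18.75 mm.
C = d / P = 18.75 / 23.4 = 0.80.

C ≈ 0.80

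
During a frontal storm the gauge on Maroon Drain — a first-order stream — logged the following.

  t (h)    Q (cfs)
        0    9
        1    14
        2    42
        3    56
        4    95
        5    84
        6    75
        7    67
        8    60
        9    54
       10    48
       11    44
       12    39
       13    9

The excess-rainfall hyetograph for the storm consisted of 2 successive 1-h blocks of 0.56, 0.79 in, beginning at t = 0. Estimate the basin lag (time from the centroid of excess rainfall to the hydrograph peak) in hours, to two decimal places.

t_L ≈ 2.91 h

Centroid of excess rainfall: t_c = Σ P_i·t̄_i / ΣP_i = 1.0852 h (block centres at 0.5, 1.5 h).
Hydrograph peak occurs at t = 4 h, so basin lag t_L = 4 − 1.0852 = 2.91 h.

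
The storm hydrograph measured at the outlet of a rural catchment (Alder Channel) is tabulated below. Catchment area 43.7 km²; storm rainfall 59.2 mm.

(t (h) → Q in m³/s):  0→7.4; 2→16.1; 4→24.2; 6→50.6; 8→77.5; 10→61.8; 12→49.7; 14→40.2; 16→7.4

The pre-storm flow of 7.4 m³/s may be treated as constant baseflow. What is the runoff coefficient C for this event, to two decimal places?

ΣQ_DR = 268.3 m³/s; V = ΣQ_DR·Δt = 1.932 × 10^6 m³.
Runoff depth d = V / A = 44.21 mm.
C = d / P = 44.21 / 59.2 = 0.75.

C ≈ 0.75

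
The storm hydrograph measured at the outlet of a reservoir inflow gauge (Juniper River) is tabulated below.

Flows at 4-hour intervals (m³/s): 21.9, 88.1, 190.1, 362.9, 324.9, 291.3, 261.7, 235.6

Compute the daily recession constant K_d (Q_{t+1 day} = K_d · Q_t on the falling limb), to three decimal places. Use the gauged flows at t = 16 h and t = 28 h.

K_d ≈ 0.526

Between t = 16 h and t = 28 h the flow falls from 324.9 to 235.6 m³/s over 3×4 h = 12 h.
Per-interval ratio K = (235.6/324.9)^(1/3) = 0.8984; K_d = K^(24/4) = 0.526.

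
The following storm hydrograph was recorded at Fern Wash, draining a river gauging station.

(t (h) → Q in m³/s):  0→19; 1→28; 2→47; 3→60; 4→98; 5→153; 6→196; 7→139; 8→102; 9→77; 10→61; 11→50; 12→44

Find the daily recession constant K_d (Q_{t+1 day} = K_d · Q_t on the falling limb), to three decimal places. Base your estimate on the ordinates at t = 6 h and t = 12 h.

Between t = 6 h and t = 12 h the flow falls from 196 to 44 m³/s over 6×1 h = 6 h.
Per-interval ratio K = (44/196)^(1/6) = 0.7796; K_d = K^(24/1) = 0.003.

K_d ≈ 0.003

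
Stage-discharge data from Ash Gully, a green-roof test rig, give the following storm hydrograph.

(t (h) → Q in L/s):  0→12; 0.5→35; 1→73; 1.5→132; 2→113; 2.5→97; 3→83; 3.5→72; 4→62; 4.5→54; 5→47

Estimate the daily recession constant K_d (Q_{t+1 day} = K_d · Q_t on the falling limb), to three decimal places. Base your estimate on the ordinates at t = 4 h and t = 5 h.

Between t = 4 h and t = 5 h the flow falls from 62 to 47 L/s over 2×0.5 h = 1 h.
Per-interval ratio K = (47/62)^(1/2) = 0.8707; K_d = K^(24/0.5) = 0.001.

K_d ≈ 0.001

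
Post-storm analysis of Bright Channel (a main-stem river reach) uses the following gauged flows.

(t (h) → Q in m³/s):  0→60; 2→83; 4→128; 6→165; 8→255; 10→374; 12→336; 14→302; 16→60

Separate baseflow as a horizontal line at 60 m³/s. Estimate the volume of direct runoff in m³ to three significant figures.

V ≈ 8.81 × 10^6 m³

Direct-runoff ordinates (Q − Q_b): 0.0, 23.0, 68.0, 105.0, 195.0, 314.0, 276.0, 242.0, 0.0 m³/s.
ΣQ_DR = 1223 m³/s.
With Δt = 2 h = 7200 s, V = ΣQ_DR · Δt = 1223 × 7200 = 8.81 × 10^6 m³.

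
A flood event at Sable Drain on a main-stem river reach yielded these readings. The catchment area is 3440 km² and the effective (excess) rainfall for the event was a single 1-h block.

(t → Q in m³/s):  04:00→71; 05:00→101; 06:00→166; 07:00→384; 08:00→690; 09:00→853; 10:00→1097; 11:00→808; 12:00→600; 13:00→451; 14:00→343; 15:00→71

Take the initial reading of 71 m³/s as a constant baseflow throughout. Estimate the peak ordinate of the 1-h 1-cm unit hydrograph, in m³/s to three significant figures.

U_p ≈ 2050 m³/s

Direct runoff: 0.0, 30.0, 95.0, 313.0, 619.0, 782.0, 1026.0, 737.0, 529.0, 380.0, 272.0, 0.0 m³/s; ΣQ_DR = 4783 m³/s, peak = 1026.0 m³/s.
Runoff depth d = ΣQ_DR·Δt / A = 4783 × 3600 / (3440 km²) = 5.005 mm.
The 1-cm UH is the DRH scaled by (10 mm)/d, so U_p = 1026.0 × 10/5.005 = 2050 m³/s.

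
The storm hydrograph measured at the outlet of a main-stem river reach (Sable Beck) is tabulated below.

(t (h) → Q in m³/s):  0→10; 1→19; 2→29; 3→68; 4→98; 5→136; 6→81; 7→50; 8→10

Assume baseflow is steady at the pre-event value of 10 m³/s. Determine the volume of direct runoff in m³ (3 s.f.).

Direct-runoff ordinates (Q − Q_b): 0.0, 9.0, 19.0, 58.0, 88.0, 126.0, 71.0, 40.0, 0.0 m³/s.
ΣQ_DR = 411.0 m³/s.
With Δt = 1 h = 3600 s, V = ΣQ_DR · Δt = 411.0 × 3600 = 1.48 × 10^6 m³.

V ≈ 1.48 × 10^6 m³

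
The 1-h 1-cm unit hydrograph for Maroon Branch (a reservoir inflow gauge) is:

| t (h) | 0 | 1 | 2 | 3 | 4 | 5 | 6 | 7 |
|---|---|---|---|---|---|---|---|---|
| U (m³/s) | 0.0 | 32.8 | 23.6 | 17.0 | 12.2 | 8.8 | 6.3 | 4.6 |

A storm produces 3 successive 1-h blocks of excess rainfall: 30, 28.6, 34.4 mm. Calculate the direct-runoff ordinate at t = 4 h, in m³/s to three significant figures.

Q ≈ 166 m³/s

By discrete convolution, Q_j = Σ (P_i / 10 mm) · U_{j−i}.
At t = 4 h (j=4): Q = (30/10)·12.2 + (28.6/10)·17.0 + (34.4/10)·23.6 = 166 m³/s.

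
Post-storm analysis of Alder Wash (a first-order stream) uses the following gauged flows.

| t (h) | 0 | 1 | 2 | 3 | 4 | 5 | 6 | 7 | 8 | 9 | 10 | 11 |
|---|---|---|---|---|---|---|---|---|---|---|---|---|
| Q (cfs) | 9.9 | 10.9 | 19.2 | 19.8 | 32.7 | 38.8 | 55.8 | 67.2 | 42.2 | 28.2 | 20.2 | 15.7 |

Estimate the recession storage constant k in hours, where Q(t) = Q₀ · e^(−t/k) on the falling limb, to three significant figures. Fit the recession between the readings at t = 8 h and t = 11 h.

k ≈ 3.03 h

On the falling limb, Q drops from 42.2 to 15.7 cfs between t = 8 h and t = 11 h (Δt = 3 h).
k = −Δt / ln(Q₂/Q₁) = −3 / ln(15.7/42.2) = 3.03 h.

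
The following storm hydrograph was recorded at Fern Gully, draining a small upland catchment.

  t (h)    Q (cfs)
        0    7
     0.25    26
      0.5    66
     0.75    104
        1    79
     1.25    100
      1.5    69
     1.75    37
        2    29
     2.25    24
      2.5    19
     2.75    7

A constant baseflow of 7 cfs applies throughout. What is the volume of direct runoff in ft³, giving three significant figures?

Direct-runoff ordinates (Q − Q_b): 0.0, 19.0, 59.0, 97.0, 72.0, 93.0, 62.0, 30.0, 22.0, 17.0, 12.0, 0.0 cfs.
ΣQ_DR = 483.0 cfs.
With Δt = 0.25 h = 900 s, V = ΣQ_DR · Δt = 483.0 × 900 = 4.35 × 10^5 ft³.

V ≈ 4.35 × 10^5 ft³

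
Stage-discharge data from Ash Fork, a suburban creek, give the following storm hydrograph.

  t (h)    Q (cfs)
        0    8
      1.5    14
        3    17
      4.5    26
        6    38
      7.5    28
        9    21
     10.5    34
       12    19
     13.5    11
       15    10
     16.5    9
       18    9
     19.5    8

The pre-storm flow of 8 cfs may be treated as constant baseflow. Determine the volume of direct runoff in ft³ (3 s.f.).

V ≈ 7.56 × 10^5 ft³

Direct-runoff ordinates (Q − Q_b): 0.0, 6.0, 9.0, 18.0, 30.0, 20.0, 13.0, 26.0, 11.0, 3.0, 2.0, 1.0, 1.0, 0.0 cfs.
ΣQ_DR = 140.0 cfs.
With Δt = 1.5 h = 5400 s, V = ΣQ_DR · Δt = 140.0 × 5400 = 7.56 × 10^5 ft³.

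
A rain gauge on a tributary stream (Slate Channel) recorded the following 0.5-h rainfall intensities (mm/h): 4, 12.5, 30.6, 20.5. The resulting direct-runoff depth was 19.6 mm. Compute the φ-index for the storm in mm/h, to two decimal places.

Only the 3 blocks with intensity above φ contribute runoff: 12.5, 30.6, 20.5 mm/h.
Σ(I−φ)·Δt = d  ⇒  (12.5+30.6+20.5 − 3φ)·0.5 = 19.6
φ = (63.60 − 19.6/0.5) / 3 = 8.13 mm/h.

φ ≈ 8.13 mm/h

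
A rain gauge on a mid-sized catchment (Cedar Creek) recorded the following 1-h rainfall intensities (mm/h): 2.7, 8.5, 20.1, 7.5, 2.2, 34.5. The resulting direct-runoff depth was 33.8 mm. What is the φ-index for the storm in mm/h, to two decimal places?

Only the 2 blocks with intensity above φ contribute runoff: 20.1, 34.5 mm/h.
Σ(I−φ)·Δt = d  ⇒  (20.1+34.5 − 2φ)·1 = 33.8
φ = (54.60 − 33.8/1) / 2 = 10.40 mm/h.

φ ≈ 10.40 mm/h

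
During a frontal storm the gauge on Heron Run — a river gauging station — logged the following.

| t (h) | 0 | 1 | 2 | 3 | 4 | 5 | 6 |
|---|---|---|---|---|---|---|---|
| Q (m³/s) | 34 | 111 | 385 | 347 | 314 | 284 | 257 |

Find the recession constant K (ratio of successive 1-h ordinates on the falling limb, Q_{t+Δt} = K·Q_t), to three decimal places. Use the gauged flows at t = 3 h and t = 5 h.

Using the recession-limb readings at t = 3 h and t = 5 h: Q falls from 347 to 284 m³/s over 2 intervals.
K = (Q₂/Q₁)^(1/2) = (284/347)^(1/2) = 0.905.

K ≈ 0.905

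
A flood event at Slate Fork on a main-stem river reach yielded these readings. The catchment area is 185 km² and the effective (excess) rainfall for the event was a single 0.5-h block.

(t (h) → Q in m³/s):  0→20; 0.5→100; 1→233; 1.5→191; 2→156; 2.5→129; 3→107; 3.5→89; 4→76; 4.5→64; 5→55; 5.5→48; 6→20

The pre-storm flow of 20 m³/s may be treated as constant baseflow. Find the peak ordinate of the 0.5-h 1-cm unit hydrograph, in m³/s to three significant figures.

Direct runoff: 0.0, 80.0, 213.0, 171.0, 136.0, 109.0, 87.0, 69.0, 56.0, 44.0, 35.0, 28.0, 0.0 m³/s; ΣQ_DR = 1028 m³/s, peak = 213.0 m³/s.
Runoff depth d = ΣQ_DR·Δt / A = 1028 × 1800 / (185 km²) = 10.00 mm.
The 1-cm UH is the DRH scaled by (10 mm)/d, so U_p = 213.0 × 10/10.00 = 213 m³/s.

U_p ≈ 213 m³/s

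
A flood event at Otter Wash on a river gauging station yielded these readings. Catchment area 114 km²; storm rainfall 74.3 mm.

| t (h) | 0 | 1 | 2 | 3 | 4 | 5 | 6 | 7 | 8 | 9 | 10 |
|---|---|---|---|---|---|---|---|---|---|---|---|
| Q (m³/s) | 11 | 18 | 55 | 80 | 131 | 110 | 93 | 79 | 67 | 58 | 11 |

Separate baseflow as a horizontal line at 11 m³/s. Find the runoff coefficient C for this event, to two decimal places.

C ≈ 0.25

ΣQ_DR = 592.0 m³/s; V = ΣQ_DR·Δt = 2.131 × 10^6 m³.
Runoff depth d = V / A = 18.69 mm.
C = d / P = 18.69 / 74.3 = 0.25.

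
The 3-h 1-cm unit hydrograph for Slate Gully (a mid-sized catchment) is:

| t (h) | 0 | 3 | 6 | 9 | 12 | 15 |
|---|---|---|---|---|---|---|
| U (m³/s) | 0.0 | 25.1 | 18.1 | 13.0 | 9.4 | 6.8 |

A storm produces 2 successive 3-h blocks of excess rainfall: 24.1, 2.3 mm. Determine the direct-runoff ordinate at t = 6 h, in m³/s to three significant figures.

By discrete convolution, Q_j = Σ (P_i / 10 mm) · U_{j−i}.
At t = 6 h (j=2): Q = (24.1/10)·18.1 + (2.3/10)·25.1 = 49.4 m³/s.

Q ≈ 49.4 m³/s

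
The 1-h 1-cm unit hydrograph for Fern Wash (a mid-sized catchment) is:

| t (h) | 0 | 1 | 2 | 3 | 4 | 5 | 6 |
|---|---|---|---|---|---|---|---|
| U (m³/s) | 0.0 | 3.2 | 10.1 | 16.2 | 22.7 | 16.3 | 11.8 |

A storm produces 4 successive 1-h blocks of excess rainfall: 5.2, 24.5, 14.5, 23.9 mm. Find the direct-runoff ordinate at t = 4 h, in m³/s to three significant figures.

By discrete convolution, Q_j = Σ (P_i / 10 mm) · U_{j−i}.
At t = 4 h (j=4): Q = (5.2/10)·22.7 + (24.5/10)·16.2 + (14.5/10)·10.1 + (23.9/10)·3.2 = 73.8 m³/s.

Q ≈ 73.8 m³/s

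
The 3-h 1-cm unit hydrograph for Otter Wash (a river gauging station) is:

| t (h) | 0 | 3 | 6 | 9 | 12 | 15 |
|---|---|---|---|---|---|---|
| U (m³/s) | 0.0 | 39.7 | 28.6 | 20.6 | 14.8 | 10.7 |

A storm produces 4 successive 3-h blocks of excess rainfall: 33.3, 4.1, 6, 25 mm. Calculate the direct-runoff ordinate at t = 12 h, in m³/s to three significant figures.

By discrete convolution, Q_j = Σ (P_i / 10 mm) · U_{j−i}.
At t = 12 h (j=4): Q = (33.3/10)·14.8 + (4.1/10)·20.6 + (6/10)·28.6 + (25/10)·39.7 = 174 m³/s.

Q ≈ 174 m³/s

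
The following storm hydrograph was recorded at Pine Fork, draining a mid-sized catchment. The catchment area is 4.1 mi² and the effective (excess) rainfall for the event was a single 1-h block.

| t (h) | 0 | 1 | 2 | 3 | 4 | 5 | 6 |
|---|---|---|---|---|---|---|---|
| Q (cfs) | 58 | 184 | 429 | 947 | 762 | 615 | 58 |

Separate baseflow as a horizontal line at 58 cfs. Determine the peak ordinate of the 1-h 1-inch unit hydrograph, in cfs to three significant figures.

U_p ≈ 889 cfs

Direct runoff: 0.0, 126.0, 371.0, 889.0, 704.0, 557.0, 0.0 cfs; ΣQ_DR = 2647 cfs, peak = 889.0 cfs.
Runoff depth d = ΣQ_DR·Δt / A = 2647 × 3600 / (4.1 mi²) = 1.000 in.
The 1-inch UH is the DRH scaled by (1 in)/d, so U_p = 889.0 × 1/1.000 = 889 cfs.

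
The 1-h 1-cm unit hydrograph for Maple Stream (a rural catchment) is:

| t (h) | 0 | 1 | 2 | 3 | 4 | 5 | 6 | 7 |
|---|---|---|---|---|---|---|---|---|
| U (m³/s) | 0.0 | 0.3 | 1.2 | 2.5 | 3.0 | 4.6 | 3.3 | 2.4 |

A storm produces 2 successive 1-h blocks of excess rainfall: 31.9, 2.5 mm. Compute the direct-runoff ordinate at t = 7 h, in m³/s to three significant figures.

Q ≈ 8.48 m³/s

By discrete convolution, Q_j = Σ (P_i / 10 mm) · U_{j−i}.
At t = 7 h (j=7): Q = (31.9/10)·2.4 + (2.5/10)·3.3 = 8.48 m³/s.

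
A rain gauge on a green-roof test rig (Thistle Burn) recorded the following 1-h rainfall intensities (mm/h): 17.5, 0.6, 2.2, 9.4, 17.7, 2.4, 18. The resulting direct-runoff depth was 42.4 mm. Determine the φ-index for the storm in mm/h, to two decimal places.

Only the 4 blocks with intensity above φ contribute runoff: 17.5, 9.4, 17.7, 18 mm/h.
Σ(I−φ)·Δt = d  ⇒  (17.5+9.4+17.7+18 − 4φ)·1 = 42.4
φ = (62.60 − 42.4/1) / 4 = 5.05 mm/h.

φ ≈ 5.05 mm/h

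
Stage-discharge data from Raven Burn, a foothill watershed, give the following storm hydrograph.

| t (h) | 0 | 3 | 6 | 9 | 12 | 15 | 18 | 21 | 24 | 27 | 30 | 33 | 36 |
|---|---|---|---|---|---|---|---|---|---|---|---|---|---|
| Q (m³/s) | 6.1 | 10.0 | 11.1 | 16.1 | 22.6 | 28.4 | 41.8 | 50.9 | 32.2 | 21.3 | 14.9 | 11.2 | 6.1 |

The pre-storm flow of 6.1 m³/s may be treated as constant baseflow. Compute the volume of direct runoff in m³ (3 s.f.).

Direct-runoff ordinates (Q − Q_b): 0.0, 3.9, 5.0, 10.0, 16.5, 22.3, 35.7, 44.8, 26.1, 15.2, 8.8, 5.1, 0.0 m³/s.
ΣQ_DR = 193.4 m³/s.
With Δt = 3 h = 10800 s, V = ΣQ_DR · Δt = 193.4 × 10800 = 2.09 × 10^6 m³.

V ≈ 2.09 × 10^6 m³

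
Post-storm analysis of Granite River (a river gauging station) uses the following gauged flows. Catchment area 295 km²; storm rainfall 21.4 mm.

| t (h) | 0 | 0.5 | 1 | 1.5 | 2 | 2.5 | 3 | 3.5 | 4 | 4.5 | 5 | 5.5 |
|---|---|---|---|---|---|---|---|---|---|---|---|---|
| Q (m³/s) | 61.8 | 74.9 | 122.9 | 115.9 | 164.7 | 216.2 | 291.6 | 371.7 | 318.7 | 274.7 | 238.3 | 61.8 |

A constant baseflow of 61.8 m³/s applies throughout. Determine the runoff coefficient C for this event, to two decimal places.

ΣQ_DR = 1572 m³/s; V = ΣQ_DR·Δt = 2.829 × 10^6 m³.
Runoff depth d = V / A = 9.589 mm.
C = d / P = 9.589 / 21.4 = 0.45.

C ≈ 0.45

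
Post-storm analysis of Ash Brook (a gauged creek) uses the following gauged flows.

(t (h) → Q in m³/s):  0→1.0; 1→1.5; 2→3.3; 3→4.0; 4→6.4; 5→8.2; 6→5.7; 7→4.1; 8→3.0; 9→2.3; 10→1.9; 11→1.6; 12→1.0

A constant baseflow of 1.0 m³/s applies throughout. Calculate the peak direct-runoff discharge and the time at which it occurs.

Subtracting baseflow gives direct-runoff ordinates: 0.0, 0.5, 2.3, 3.0, 5.4, 7.2, 4.7, 3.1, 2.0, 1.3, 0.9, 0.6, 0.0 m³/s.
The maximum is 7.2 m³/s, occurring at the reading for t = 5 h.

Q_p = 7.2 m³/s at t = 5 h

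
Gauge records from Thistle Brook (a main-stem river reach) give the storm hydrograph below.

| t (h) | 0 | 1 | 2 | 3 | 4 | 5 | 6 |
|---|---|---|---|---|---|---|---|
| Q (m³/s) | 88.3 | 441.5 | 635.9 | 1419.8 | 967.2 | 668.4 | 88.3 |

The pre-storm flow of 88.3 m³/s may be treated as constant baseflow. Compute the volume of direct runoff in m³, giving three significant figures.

V ≈ 1.33 × 10^7 m³

Direct-runoff ordinates (Q − Q_b): 0.0, 353.2, 547.6, 1331.5, 878.9, 580.1, 0.0 m³/s.
ΣQ_DR = 3691 m³/s.
With Δt = 1 h = 3600 s, V = ΣQ_DR · Δt = 3691 × 3600 = 1.33 × 10^7 m³.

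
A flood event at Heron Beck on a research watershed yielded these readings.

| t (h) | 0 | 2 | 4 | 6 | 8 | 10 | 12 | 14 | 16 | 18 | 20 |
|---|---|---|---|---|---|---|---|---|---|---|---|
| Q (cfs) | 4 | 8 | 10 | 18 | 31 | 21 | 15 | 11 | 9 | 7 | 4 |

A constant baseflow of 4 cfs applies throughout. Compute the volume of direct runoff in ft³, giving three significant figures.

Direct-runoff ordinates (Q − Q_b): 0.0, 4.0, 6.0, 14.0, 27.0, 17.0, 11.0, 7.0, 5.0, 3.0, 0.0 cfs.
ΣQ_DR = 94.00 cfs.
With Δt = 2 h = 7200 s, V = ΣQ_DR · Δt = 94.00 × 7200 = 6.77 × 10^5 ft³.

V ≈ 6.77 × 10^5 ft³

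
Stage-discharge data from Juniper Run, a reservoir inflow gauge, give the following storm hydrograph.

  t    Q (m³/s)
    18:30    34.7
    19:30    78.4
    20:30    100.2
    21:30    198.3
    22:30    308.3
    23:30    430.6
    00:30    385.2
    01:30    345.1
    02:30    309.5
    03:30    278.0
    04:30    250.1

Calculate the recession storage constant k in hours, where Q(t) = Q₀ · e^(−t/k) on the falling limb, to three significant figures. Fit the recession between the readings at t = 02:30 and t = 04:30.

On the falling limb, Q drops from 309.5 to 250.1 m³/s between t = 02:30 and t = 04:30 (Δt = 2 h).
k = −Δt / ln(Q₂/Q₁) = −2 / ln(250.1/309.5) = 9.39 h.

k ≈ 9.39 h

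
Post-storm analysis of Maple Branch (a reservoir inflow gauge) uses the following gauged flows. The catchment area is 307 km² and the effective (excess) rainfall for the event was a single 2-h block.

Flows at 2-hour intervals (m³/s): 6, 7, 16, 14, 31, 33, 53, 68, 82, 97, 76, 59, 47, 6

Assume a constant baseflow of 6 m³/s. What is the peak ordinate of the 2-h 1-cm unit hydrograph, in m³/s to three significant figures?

Direct runoff: 0.0, 1.0, 10.0, 8.0, 25.0, 27.0, 47.0, 62.0, 76.0, 91.0, 70.0, 53.0, 41.0, 0.0 m³/s; ΣQ_DR = 511.0 m³/s, peak = 91.0 m³/s.
Runoff depth d = ΣQ_DR·Δt / A = 511.0 × 7200 / (307 km²) = 11.98 mm.
The 1-cm UH is the DRH scaled by (10 mm)/d, so U_p = 91.0 × 10/11.98 = 75.9 m³/s.

U_p ≈ 75.9 m³/s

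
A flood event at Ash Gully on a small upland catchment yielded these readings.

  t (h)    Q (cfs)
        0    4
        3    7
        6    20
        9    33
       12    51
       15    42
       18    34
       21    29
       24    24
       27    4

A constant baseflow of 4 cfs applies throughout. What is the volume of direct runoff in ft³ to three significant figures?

V ≈ 2.25 × 10^6 ft³

Direct-runoff ordinates (Q − Q_b): 0.0, 3.0, 16.0, 29.0, 47.0, 38.0, 30.0, 25.0, 20.0, 0.0 cfs.
ΣQ_DR = 208.0 cfs.
With Δt = 3 h = 10800 s, V = ΣQ_DR · Δt = 208.0 × 10800 = 2.25 × 10^6 ft³.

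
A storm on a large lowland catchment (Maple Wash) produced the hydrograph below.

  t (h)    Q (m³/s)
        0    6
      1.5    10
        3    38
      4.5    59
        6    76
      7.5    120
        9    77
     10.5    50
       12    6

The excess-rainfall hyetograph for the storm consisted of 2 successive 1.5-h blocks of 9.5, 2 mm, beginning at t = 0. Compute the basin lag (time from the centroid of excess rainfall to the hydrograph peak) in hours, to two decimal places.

Centroid of excess rainfall: t_c = Σ P_i·t̄_i / ΣP_i = 1.0109 h (block centres at 0.75, 2.25 h).
Hydrograph peak occurs at t = 7.5 h, so basin lag t_L = 7.5 − 1.0109 = 6.49 h.

t_L ≈ 6.49 h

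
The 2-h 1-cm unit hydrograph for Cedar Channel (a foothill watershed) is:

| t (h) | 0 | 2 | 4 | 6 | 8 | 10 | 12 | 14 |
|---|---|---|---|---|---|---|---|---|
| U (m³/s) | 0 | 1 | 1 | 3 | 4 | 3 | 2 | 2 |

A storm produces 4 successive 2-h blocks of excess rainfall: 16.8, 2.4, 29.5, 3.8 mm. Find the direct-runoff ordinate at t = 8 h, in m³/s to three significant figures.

By discrete convolution, Q_j = Σ (P_i / 10 mm) · U_{j−i}.
At t = 8 h (j=4): Q = (16.8/10)·4 + (2.4/10)·3 + (29.5/10)·1 + (3.8/10)·1 = 10.8 m³/s.

Q ≈ 10.8 m³/s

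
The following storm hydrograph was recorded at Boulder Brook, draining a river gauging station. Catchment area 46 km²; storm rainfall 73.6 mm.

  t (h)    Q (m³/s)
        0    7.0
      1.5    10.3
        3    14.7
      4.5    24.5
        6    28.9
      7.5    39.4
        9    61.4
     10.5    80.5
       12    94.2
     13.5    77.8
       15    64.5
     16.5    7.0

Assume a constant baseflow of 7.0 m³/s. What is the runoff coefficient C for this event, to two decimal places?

ΣQ_DR = 426.2 m³/s; V = ΣQ_DR·Δt = 2.301 × 10^6 m³.
Runoff depth d = V / A = 50.03 mm.
C = d / P = 50.03 / 73.6 = 0.68.

C ≈ 0.68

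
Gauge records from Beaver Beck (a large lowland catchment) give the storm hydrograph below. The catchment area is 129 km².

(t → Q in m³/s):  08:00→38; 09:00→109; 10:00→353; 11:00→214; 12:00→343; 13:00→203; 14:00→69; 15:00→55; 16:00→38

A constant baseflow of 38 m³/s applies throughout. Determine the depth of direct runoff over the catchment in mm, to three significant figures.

d ≈ 30.1 mm

Direct runoff: 0.0, 71.0, 315.0, 176.0, 305.0, 165.0, 31.0, 17.0, 0.0 m³/s; ΣQ_DR = 1080 m³/s.
V = ΣQ_DR · Δt = 1080 × 3600 s = 3.888 × 10^6 m³.
Over A = 129 km², depth = V / A = 30.1 mm.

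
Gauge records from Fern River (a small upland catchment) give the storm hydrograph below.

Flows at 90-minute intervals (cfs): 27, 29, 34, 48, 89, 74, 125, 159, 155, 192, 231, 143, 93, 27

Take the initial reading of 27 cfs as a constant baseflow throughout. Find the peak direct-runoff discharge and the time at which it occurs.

Subtracting baseflow gives direct-runoff ordinates: 0.0, 2.0, 7.0, 21.0, 62.0, 47.0, 98.0, 132.0, 128.0, 165.0, 204.0, 116.0, 66.0, 0.0 cfs.
The maximum is 204.0 cfs, occurring at the reading for t = 15 h.

Q_p = 204.0 cfs at t = 15 h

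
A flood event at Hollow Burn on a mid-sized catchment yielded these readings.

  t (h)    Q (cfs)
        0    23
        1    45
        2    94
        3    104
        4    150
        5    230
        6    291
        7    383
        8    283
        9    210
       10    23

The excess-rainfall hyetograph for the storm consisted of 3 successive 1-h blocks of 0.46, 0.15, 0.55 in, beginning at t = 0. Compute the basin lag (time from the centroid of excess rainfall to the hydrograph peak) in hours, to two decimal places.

Centroid of excess rainfall: t_c = Σ P_i·t̄_i / ΣP_i = 1.5776 h (block centres at 0.5, 1.5, 2.5 h).
Hydrograph peak occurs at t = 7 h, so basin lag t_L = 7 − 1.5776 = 5.42 h.

t_L ≈ 5.42 h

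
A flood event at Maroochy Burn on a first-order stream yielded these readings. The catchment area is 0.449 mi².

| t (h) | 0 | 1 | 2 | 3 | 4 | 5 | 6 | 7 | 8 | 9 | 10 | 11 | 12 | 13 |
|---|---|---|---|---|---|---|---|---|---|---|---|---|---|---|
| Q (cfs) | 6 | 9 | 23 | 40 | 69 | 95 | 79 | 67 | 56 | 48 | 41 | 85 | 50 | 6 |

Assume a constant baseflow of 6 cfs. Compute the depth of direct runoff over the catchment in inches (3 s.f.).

Direct runoff: 0.0, 3.0, 17.0, 34.0, 63.0, 89.0, 73.0, 61.0, 50.0, 42.0, 35.0, 79.0, 44.0, 0.0 cfs; ΣQ_DR = 590.0 cfs.
V = ΣQ_DR · Δt = 590.0 × 3600 s = 2.124 × 10^6 ft³.
Over A = 0.449 mi², depth = V / A = 2.04 in.

d ≈ 2.04 in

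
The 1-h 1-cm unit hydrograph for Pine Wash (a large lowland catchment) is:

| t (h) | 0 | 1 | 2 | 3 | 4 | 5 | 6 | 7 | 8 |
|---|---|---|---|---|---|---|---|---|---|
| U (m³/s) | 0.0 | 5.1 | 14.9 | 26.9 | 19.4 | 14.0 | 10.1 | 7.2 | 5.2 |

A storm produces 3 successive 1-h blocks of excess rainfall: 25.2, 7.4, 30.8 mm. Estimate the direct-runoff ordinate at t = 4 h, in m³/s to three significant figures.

Q ≈ 115 m³/s

By discrete convolution, Q_j = Σ (P_i / 10 mm) · U_{j−i}.
At t = 4 h (j=4): Q = (25.2/10)·19.4 + (7.4/10)·26.9 + (30.8/10)·14.9 = 115 m³/s.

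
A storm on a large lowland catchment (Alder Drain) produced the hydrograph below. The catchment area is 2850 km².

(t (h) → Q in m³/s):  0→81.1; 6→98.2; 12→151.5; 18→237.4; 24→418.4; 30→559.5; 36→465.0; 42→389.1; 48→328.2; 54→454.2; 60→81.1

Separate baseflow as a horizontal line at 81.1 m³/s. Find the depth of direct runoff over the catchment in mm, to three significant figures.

d ≈ 18.0 mm

Direct runoff: 0.0, 17.1, 70.4, 156.3, 337.3, 478.4, 383.9, 308.0, 247.1, 373.1, 0.0 m³/s; ΣQ_DR = 2372 m³/s.
V = ΣQ_DR · Δt = 2372 × 21600 s = 5.123 × 10^7 m³.
Over A = 2850 km², depth = V / A = 18.0 mm.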